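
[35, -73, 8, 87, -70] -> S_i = Random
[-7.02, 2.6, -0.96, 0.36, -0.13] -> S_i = -7.02*(-0.37)^i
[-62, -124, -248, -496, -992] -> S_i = -62*2^i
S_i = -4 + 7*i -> [-4, 3, 10, 17, 24]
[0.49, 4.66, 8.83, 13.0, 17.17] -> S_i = 0.49 + 4.17*i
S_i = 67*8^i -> [67, 536, 4288, 34304, 274432]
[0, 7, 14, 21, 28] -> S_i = 0 + 7*i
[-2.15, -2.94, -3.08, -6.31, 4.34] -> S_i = Random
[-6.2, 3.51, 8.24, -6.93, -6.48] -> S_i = Random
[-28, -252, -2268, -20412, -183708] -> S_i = -28*9^i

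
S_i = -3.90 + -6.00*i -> [-3.9, -9.9, -15.9, -21.9, -27.9]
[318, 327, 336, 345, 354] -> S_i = 318 + 9*i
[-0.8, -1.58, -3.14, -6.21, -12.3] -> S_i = -0.80*1.98^i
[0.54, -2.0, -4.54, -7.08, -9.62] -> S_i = 0.54 + -2.54*i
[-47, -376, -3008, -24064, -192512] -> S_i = -47*8^i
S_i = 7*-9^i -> [7, -63, 567, -5103, 45927]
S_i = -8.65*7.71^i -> [-8.65, -66.69, -514.19, -3964.42, -30565.65]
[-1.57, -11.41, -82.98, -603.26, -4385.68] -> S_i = -1.57*7.27^i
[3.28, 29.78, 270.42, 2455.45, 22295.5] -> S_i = 3.28*9.08^i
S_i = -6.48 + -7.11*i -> [-6.48, -13.59, -20.7, -27.81, -34.92]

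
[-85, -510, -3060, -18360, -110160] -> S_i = -85*6^i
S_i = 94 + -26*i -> [94, 68, 42, 16, -10]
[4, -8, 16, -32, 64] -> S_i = 4*-2^i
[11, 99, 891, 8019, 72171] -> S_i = 11*9^i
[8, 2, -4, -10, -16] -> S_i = 8 + -6*i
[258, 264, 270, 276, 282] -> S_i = 258 + 6*i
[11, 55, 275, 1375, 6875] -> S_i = 11*5^i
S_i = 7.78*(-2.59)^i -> [7.78, -20.15, 52.19, -135.17, 350.09]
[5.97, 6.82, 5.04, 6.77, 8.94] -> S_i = Random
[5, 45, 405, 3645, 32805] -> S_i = 5*9^i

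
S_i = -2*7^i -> [-2, -14, -98, -686, -4802]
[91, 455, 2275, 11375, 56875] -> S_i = 91*5^i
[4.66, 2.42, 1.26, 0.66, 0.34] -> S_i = 4.66*0.52^i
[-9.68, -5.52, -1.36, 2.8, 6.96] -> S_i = -9.68 + 4.16*i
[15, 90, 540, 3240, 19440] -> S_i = 15*6^i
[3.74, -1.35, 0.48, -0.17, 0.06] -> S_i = 3.74*(-0.36)^i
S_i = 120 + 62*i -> [120, 182, 244, 306, 368]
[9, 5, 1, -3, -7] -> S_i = 9 + -4*i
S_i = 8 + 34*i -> [8, 42, 76, 110, 144]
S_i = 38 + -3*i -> [38, 35, 32, 29, 26]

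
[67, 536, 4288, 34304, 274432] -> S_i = 67*8^i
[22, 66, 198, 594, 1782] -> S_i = 22*3^i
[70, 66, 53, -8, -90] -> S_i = Random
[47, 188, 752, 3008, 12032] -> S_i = 47*4^i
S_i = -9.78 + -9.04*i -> [-9.78, -18.82, -27.86, -36.9, -45.94]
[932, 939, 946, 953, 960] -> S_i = 932 + 7*i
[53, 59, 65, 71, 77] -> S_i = 53 + 6*i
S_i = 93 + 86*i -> [93, 179, 265, 351, 437]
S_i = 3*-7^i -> [3, -21, 147, -1029, 7203]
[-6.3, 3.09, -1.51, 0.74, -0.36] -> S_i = -6.30*(-0.49)^i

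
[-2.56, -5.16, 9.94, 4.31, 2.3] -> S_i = Random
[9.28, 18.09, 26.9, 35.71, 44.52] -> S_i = 9.28 + 8.81*i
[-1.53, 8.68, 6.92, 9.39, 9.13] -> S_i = Random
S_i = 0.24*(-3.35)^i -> [0.24, -0.8, 2.69, -9.02, 30.23]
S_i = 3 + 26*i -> [3, 29, 55, 81, 107]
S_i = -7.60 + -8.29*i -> [-7.6, -15.89, -24.18, -32.47, -40.76]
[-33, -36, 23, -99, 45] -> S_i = Random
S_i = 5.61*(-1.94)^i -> [5.61, -10.88, 21.11, -40.96, 79.46]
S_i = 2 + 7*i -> [2, 9, 16, 23, 30]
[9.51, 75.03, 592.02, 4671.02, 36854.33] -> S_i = 9.51*7.89^i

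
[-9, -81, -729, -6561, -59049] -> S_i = -9*9^i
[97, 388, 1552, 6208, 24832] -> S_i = 97*4^i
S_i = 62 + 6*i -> [62, 68, 74, 80, 86]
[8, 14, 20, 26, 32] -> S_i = 8 + 6*i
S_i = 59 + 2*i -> [59, 61, 63, 65, 67]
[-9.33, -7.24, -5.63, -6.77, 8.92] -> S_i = Random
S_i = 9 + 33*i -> [9, 42, 75, 108, 141]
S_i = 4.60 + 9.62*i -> [4.6, 14.22, 23.84, 33.46, 43.08]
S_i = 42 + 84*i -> [42, 126, 210, 294, 378]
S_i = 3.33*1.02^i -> [3.33, 3.4, 3.46, 3.53, 3.6]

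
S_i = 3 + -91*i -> [3, -88, -179, -270, -361]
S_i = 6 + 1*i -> [6, 7, 8, 9, 10]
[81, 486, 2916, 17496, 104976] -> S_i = 81*6^i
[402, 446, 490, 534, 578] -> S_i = 402 + 44*i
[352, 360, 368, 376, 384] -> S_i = 352 + 8*i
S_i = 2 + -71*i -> [2, -69, -140, -211, -282]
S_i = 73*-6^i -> [73, -438, 2628, -15768, 94608]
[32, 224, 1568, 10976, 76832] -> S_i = 32*7^i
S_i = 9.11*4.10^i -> [9.11, 37.35, 153.14, 627.87, 2574.27]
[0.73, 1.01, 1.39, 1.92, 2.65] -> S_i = 0.73*1.38^i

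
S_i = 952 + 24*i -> [952, 976, 1000, 1024, 1048]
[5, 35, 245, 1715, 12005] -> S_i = 5*7^i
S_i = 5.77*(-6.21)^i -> [5.77, -35.83, 222.51, -1381.82, 8581.09]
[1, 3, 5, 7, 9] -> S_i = 1 + 2*i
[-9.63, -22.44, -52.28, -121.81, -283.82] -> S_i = -9.63*2.33^i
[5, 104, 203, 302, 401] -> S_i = 5 + 99*i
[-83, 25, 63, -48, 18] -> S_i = Random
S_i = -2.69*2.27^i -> [-2.69, -6.11, -13.86, -31.47, -71.43]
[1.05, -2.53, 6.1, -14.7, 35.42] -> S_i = 1.05*(-2.41)^i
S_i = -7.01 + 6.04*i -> [-7.01, -0.97, 5.07, 11.11, 17.15]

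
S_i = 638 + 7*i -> [638, 645, 652, 659, 666]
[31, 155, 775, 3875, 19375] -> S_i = 31*5^i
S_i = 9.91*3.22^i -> [9.91, 31.91, 102.75, 330.86, 1065.36]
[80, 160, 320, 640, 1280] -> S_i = 80*2^i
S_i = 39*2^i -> [39, 78, 156, 312, 624]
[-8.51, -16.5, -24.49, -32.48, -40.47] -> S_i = -8.51 + -7.99*i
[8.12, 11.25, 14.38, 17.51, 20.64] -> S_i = 8.12 + 3.13*i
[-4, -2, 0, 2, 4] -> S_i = -4 + 2*i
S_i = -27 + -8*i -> [-27, -35, -43, -51, -59]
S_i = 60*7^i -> [60, 420, 2940, 20580, 144060]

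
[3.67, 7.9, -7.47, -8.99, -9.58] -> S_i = Random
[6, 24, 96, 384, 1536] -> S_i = 6*4^i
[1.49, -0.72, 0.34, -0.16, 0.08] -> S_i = 1.49*(-0.48)^i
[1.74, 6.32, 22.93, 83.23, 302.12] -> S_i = 1.74*3.63^i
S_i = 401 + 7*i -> [401, 408, 415, 422, 429]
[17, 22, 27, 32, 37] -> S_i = 17 + 5*i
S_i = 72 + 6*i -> [72, 78, 84, 90, 96]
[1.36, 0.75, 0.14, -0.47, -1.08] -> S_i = 1.36 + -0.61*i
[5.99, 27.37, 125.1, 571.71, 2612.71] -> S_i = 5.99*4.57^i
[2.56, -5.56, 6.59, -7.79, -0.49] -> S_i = Random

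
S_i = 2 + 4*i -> [2, 6, 10, 14, 18]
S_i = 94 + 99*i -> [94, 193, 292, 391, 490]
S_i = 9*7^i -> [9, 63, 441, 3087, 21609]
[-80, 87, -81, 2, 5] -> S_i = Random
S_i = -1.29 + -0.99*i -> [-1.29, -2.28, -3.27, -4.26, -5.25]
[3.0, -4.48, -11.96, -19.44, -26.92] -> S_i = 3.00 + -7.48*i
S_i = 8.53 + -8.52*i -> [8.53, 0.01, -8.51, -17.03, -25.55]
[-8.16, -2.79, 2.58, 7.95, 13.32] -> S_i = -8.16 + 5.37*i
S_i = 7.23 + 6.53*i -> [7.23, 13.76, 20.29, 26.82, 33.35]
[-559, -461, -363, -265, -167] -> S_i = -559 + 98*i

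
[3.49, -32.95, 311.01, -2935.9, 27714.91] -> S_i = 3.49*(-9.44)^i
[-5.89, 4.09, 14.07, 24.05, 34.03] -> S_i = -5.89 + 9.98*i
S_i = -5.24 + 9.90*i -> [-5.24, 4.66, 14.56, 24.46, 34.36]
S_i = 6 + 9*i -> [6, 15, 24, 33, 42]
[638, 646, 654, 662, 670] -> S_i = 638 + 8*i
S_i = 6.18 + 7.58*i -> [6.18, 13.76, 21.34, 28.92, 36.5]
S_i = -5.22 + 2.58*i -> [-5.22, -2.64, -0.06, 2.52, 5.1]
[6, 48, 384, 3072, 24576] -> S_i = 6*8^i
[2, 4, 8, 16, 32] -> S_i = 2*2^i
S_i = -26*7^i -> [-26, -182, -1274, -8918, -62426]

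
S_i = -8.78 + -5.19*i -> [-8.78, -13.97, -19.16, -24.35, -29.54]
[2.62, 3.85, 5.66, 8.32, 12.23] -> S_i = 2.62*1.47^i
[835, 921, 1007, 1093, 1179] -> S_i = 835 + 86*i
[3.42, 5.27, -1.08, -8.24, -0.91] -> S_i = Random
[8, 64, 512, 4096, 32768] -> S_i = 8*8^i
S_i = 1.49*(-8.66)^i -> [1.49, -12.9, 111.74, -967.7, 8380.27]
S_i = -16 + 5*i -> [-16, -11, -6, -1, 4]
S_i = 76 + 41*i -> [76, 117, 158, 199, 240]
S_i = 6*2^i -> [6, 12, 24, 48, 96]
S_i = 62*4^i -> [62, 248, 992, 3968, 15872]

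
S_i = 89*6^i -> [89, 534, 3204, 19224, 115344]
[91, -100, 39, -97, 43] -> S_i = Random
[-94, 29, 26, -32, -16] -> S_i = Random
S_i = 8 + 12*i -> [8, 20, 32, 44, 56]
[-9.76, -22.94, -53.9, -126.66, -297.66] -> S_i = -9.76*2.35^i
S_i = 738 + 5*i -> [738, 743, 748, 753, 758]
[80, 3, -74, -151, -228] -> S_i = 80 + -77*i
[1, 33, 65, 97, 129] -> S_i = 1 + 32*i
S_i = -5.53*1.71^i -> [-5.53, -9.46, -16.17, -27.65, -47.28]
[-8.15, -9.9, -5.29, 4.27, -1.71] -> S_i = Random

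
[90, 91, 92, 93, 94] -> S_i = 90 + 1*i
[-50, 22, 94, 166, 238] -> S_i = -50 + 72*i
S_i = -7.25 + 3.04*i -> [-7.25, -4.21, -1.17, 1.87, 4.91]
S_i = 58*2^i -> [58, 116, 232, 464, 928]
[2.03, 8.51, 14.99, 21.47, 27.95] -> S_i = 2.03 + 6.48*i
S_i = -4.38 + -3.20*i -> [-4.38, -7.58, -10.78, -13.98, -17.18]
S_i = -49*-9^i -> [-49, 441, -3969, 35721, -321489]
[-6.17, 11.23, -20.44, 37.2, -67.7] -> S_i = -6.17*(-1.82)^i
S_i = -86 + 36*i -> [-86, -50, -14, 22, 58]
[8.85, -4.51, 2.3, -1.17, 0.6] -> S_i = 8.85*(-0.51)^i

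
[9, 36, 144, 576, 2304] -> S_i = 9*4^i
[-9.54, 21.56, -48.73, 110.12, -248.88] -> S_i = -9.54*(-2.26)^i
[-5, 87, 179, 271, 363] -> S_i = -5 + 92*i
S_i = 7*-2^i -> [7, -14, 28, -56, 112]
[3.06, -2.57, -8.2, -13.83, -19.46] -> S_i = 3.06 + -5.63*i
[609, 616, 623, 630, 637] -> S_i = 609 + 7*i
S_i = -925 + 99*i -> [-925, -826, -727, -628, -529]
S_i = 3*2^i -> [3, 6, 12, 24, 48]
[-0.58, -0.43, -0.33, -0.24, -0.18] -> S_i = -0.58*0.75^i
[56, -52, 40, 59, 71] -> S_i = Random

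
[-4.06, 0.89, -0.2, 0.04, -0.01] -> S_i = -4.06*(-0.22)^i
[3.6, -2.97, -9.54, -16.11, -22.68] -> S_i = 3.60 + -6.57*i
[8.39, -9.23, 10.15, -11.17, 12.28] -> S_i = 8.39*(-1.10)^i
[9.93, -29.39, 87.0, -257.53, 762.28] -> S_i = 9.93*(-2.96)^i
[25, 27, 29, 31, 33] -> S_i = 25 + 2*i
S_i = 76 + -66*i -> [76, 10, -56, -122, -188]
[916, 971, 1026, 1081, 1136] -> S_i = 916 + 55*i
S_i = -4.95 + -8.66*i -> [-4.95, -13.61, -22.27, -30.93, -39.59]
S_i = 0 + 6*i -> [0, 6, 12, 18, 24]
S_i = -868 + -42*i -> [-868, -910, -952, -994, -1036]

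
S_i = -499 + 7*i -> [-499, -492, -485, -478, -471]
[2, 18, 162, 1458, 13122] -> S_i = 2*9^i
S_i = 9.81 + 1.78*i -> [9.81, 11.59, 13.37, 15.15, 16.93]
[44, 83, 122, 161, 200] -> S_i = 44 + 39*i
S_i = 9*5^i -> [9, 45, 225, 1125, 5625]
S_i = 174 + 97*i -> [174, 271, 368, 465, 562]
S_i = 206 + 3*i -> [206, 209, 212, 215, 218]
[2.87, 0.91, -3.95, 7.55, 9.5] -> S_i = Random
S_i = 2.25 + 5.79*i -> [2.25, 8.04, 13.83, 19.62, 25.41]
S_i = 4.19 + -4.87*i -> [4.19, -0.68, -5.55, -10.42, -15.29]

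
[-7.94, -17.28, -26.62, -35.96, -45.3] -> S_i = -7.94 + -9.34*i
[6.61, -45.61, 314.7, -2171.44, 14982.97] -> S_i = 6.61*(-6.90)^i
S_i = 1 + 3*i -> [1, 4, 7, 10, 13]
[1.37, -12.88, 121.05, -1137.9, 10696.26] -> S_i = 1.37*(-9.40)^i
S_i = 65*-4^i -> [65, -260, 1040, -4160, 16640]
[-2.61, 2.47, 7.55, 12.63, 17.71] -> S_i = -2.61 + 5.08*i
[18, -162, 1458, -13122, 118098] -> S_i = 18*-9^i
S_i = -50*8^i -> [-50, -400, -3200, -25600, -204800]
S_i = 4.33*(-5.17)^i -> [4.33, -22.39, 115.74, -598.36, 3093.5]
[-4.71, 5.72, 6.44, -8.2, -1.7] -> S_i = Random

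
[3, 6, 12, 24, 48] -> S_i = 3*2^i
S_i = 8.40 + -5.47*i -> [8.4, 2.93, -2.54, -8.01, -13.48]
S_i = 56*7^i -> [56, 392, 2744, 19208, 134456]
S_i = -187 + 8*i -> [-187, -179, -171, -163, -155]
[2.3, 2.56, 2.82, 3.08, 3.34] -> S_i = 2.30 + 0.26*i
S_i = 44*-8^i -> [44, -352, 2816, -22528, 180224]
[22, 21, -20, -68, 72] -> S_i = Random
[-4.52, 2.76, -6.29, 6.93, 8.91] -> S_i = Random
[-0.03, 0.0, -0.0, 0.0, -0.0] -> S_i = -0.03*(-0.15)^i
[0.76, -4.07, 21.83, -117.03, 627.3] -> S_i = 0.76*(-5.36)^i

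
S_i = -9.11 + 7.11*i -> [-9.11, -2.0, 5.11, 12.22, 19.33]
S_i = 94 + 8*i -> [94, 102, 110, 118, 126]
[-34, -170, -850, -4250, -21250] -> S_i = -34*5^i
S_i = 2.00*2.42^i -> [2.0, 4.84, 11.71, 28.34, 68.59]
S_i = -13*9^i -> [-13, -117, -1053, -9477, -85293]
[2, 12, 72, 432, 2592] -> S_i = 2*6^i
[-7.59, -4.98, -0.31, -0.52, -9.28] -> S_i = Random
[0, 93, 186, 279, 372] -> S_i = 0 + 93*i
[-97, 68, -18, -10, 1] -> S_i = Random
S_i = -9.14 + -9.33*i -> [-9.14, -18.47, -27.8, -37.13, -46.46]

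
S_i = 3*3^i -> [3, 9, 27, 81, 243]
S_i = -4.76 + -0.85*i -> [-4.76, -5.61, -6.46, -7.31, -8.16]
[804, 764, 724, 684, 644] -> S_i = 804 + -40*i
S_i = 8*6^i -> [8, 48, 288, 1728, 10368]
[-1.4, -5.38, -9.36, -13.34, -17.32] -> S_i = -1.40 + -3.98*i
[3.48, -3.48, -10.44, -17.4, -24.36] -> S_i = 3.48 + -6.96*i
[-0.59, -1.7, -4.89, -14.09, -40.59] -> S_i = -0.59*2.88^i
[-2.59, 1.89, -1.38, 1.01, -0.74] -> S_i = -2.59*(-0.73)^i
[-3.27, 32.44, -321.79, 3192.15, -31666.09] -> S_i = -3.27*(-9.92)^i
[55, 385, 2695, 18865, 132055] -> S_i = 55*7^i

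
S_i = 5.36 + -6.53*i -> [5.36, -1.17, -7.7, -14.23, -20.76]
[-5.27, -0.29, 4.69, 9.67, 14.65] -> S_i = -5.27 + 4.98*i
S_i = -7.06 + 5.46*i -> [-7.06, -1.6, 3.86, 9.32, 14.78]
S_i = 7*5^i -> [7, 35, 175, 875, 4375]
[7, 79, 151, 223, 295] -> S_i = 7 + 72*i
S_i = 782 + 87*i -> [782, 869, 956, 1043, 1130]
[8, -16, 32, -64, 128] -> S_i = 8*-2^i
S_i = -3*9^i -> [-3, -27, -243, -2187, -19683]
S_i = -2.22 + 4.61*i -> [-2.22, 2.39, 7.0, 11.61, 16.22]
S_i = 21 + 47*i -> [21, 68, 115, 162, 209]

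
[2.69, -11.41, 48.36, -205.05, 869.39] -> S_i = 2.69*(-4.24)^i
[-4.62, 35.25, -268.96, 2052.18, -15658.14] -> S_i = -4.62*(-7.63)^i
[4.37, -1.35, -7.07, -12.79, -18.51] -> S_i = 4.37 + -5.72*i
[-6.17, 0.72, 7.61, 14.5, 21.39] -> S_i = -6.17 + 6.89*i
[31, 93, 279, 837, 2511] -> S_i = 31*3^i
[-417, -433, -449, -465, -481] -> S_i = -417 + -16*i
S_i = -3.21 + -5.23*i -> [-3.21, -8.44, -13.67, -18.9, -24.13]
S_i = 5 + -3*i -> [5, 2, -1, -4, -7]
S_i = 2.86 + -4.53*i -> [2.86, -1.67, -6.2, -10.73, -15.26]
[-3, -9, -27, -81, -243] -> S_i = -3*3^i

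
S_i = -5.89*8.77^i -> [-5.89, -51.66, -453.02, -3972.96, -34842.85]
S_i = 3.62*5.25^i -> [3.62, 19.0, 99.78, 523.83, 2750.08]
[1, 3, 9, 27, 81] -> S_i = 1*3^i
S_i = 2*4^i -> [2, 8, 32, 128, 512]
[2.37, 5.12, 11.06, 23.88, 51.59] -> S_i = 2.37*2.16^i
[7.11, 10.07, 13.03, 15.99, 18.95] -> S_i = 7.11 + 2.96*i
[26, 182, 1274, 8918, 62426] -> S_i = 26*7^i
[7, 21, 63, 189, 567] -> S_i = 7*3^i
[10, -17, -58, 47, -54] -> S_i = Random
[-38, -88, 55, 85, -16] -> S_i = Random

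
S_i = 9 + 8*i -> [9, 17, 25, 33, 41]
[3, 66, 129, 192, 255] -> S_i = 3 + 63*i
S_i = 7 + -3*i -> [7, 4, 1, -2, -5]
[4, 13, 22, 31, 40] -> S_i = 4 + 9*i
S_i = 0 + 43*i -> [0, 43, 86, 129, 172]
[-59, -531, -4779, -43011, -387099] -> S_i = -59*9^i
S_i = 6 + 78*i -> [6, 84, 162, 240, 318]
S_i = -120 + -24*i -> [-120, -144, -168, -192, -216]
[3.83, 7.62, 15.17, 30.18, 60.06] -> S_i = 3.83*1.99^i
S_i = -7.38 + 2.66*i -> [-7.38, -4.72, -2.06, 0.6, 3.26]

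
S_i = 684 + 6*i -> [684, 690, 696, 702, 708]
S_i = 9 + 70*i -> [9, 79, 149, 219, 289]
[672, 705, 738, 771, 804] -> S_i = 672 + 33*i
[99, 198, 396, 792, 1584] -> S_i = 99*2^i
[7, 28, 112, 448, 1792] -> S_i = 7*4^i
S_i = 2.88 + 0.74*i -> [2.88, 3.62, 4.36, 5.1, 5.84]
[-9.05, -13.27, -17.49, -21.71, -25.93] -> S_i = -9.05 + -4.22*i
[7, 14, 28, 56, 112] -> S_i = 7*2^i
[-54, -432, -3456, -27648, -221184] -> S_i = -54*8^i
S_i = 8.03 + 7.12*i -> [8.03, 15.15, 22.27, 29.39, 36.51]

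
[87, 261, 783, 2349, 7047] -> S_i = 87*3^i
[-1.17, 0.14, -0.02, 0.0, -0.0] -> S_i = -1.17*(-0.12)^i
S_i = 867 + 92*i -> [867, 959, 1051, 1143, 1235]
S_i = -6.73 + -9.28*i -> [-6.73, -16.01, -25.29, -34.57, -43.85]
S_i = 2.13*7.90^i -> [2.13, 16.83, 132.93, 1050.17, 8296.37]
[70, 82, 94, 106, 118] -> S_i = 70 + 12*i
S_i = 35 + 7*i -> [35, 42, 49, 56, 63]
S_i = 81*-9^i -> [81, -729, 6561, -59049, 531441]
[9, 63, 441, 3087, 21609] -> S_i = 9*7^i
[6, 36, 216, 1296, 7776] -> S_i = 6*6^i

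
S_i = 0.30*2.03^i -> [0.3, 0.61, 1.24, 2.51, 5.09]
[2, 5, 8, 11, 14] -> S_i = 2 + 3*i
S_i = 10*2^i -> [10, 20, 40, 80, 160]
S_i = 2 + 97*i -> [2, 99, 196, 293, 390]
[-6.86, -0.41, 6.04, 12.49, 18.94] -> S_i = -6.86 + 6.45*i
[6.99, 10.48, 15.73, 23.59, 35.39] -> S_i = 6.99*1.50^i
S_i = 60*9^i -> [60, 540, 4860, 43740, 393660]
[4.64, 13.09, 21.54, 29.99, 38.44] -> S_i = 4.64 + 8.45*i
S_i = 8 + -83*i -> [8, -75, -158, -241, -324]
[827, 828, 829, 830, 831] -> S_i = 827 + 1*i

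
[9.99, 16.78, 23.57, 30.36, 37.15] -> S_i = 9.99 + 6.79*i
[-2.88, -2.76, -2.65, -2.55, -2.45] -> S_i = -2.88*0.96^i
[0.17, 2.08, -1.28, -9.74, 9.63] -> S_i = Random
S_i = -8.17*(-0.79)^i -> [-8.17, 6.45, -5.1, 4.03, -3.18]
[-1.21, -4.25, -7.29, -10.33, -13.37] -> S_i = -1.21 + -3.04*i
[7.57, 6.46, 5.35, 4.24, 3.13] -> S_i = 7.57 + -1.11*i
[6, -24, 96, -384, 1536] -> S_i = 6*-4^i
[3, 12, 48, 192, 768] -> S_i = 3*4^i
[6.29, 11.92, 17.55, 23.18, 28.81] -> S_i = 6.29 + 5.63*i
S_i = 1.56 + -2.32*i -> [1.56, -0.76, -3.08, -5.4, -7.72]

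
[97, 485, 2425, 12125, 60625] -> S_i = 97*5^i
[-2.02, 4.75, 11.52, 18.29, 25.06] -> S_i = -2.02 + 6.77*i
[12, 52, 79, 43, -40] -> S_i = Random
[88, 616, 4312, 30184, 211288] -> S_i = 88*7^i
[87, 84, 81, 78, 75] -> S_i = 87 + -3*i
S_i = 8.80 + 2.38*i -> [8.8, 11.18, 13.56, 15.94, 18.32]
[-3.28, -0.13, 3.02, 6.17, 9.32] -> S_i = -3.28 + 3.15*i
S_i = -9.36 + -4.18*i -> [-9.36, -13.54, -17.72, -21.9, -26.08]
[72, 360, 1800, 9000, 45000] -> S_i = 72*5^i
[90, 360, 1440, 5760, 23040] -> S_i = 90*4^i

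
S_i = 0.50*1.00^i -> [0.5, 0.5, 0.5, 0.5, 0.5]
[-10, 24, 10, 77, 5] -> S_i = Random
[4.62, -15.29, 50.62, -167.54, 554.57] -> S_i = 4.62*(-3.31)^i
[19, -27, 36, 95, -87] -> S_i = Random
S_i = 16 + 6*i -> [16, 22, 28, 34, 40]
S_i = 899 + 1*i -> [899, 900, 901, 902, 903]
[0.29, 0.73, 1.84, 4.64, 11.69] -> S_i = 0.29*2.52^i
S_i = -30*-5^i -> [-30, 150, -750, 3750, -18750]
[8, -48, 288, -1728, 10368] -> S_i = 8*-6^i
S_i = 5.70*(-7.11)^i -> [5.7, -40.53, 288.15, -2048.72, 14566.43]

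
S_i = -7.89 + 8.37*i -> [-7.89, 0.48, 8.85, 17.22, 25.59]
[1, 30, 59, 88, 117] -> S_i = 1 + 29*i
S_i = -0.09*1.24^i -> [-0.09, -0.11, -0.14, -0.17, -0.21]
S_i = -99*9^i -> [-99, -891, -8019, -72171, -649539]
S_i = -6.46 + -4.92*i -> [-6.46, -11.38, -16.3, -21.22, -26.14]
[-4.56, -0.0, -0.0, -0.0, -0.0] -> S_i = -4.56*0.00^i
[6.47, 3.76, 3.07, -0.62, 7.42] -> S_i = Random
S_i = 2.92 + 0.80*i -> [2.92, 3.72, 4.52, 5.32, 6.12]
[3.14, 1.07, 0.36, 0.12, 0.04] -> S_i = 3.14*0.34^i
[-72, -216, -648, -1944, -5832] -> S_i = -72*3^i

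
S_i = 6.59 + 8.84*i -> [6.59, 15.43, 24.27, 33.11, 41.95]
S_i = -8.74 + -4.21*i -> [-8.74, -12.95, -17.16, -21.37, -25.58]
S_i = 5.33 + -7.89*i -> [5.33, -2.56, -10.45, -18.34, -26.23]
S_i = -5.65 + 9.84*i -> [-5.65, 4.19, 14.03, 23.87, 33.71]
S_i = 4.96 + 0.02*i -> [4.96, 4.98, 5.0, 5.02, 5.04]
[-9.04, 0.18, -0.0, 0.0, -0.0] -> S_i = -9.04*(-0.02)^i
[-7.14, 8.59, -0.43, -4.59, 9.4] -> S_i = Random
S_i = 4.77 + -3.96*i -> [4.77, 0.81, -3.15, -7.11, -11.07]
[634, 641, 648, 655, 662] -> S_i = 634 + 7*i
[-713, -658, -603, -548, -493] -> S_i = -713 + 55*i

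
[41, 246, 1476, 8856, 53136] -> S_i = 41*6^i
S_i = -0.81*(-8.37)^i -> [-0.81, 6.78, -56.75, 474.96, -3975.46]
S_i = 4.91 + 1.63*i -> [4.91, 6.54, 8.17, 9.8, 11.43]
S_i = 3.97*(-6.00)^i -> [3.97, -23.82, 142.92, -857.52, 5145.12]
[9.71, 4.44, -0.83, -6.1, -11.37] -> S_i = 9.71 + -5.27*i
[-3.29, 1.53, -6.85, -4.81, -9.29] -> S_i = Random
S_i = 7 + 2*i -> [7, 9, 11, 13, 15]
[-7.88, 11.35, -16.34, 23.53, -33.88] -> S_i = -7.88*(-1.44)^i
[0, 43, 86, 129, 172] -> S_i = 0 + 43*i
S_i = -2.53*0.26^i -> [-2.53, -0.66, -0.17, -0.04, -0.01]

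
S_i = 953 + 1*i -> [953, 954, 955, 956, 957]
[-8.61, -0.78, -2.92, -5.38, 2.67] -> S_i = Random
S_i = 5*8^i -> [5, 40, 320, 2560, 20480]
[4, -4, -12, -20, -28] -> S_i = 4 + -8*i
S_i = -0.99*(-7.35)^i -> [-0.99, 7.28, -53.48, 393.09, -2889.25]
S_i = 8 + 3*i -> [8, 11, 14, 17, 20]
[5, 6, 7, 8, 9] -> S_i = 5 + 1*i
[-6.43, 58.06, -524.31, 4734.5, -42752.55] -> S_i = -6.43*(-9.03)^i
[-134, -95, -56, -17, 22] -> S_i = -134 + 39*i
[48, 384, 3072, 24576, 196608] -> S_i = 48*8^i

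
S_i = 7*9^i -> [7, 63, 567, 5103, 45927]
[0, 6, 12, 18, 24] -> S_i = 0 + 6*i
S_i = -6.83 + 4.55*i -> [-6.83, -2.28, 2.27, 6.82, 11.37]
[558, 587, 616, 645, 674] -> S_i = 558 + 29*i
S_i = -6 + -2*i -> [-6, -8, -10, -12, -14]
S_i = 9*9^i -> [9, 81, 729, 6561, 59049]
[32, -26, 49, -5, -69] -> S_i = Random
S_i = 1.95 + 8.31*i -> [1.95, 10.26, 18.57, 26.88, 35.19]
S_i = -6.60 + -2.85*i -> [-6.6, -9.45, -12.3, -15.15, -18.0]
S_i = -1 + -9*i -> [-1, -10, -19, -28, -37]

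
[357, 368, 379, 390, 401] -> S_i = 357 + 11*i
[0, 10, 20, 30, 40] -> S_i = 0 + 10*i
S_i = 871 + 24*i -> [871, 895, 919, 943, 967]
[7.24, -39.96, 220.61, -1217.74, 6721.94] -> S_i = 7.24*(-5.52)^i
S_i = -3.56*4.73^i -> [-3.56, -16.84, -79.65, -376.73, -1781.95]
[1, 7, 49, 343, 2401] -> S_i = 1*7^i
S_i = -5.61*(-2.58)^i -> [-5.61, 14.47, -37.34, 96.34, -248.57]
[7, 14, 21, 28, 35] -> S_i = 7 + 7*i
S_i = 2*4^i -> [2, 8, 32, 128, 512]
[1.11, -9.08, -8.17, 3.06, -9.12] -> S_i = Random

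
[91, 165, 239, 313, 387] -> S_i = 91 + 74*i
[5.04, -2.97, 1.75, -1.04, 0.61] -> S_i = 5.04*(-0.59)^i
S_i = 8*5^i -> [8, 40, 200, 1000, 5000]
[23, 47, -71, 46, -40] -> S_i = Random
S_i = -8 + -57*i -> [-8, -65, -122, -179, -236]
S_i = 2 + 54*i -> [2, 56, 110, 164, 218]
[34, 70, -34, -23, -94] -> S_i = Random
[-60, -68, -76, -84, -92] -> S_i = -60 + -8*i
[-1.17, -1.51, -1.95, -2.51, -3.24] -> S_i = -1.17*1.29^i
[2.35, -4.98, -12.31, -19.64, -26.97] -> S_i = 2.35 + -7.33*i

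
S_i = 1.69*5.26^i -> [1.69, 8.89, 46.76, 245.95, 1293.69]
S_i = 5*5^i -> [5, 25, 125, 625, 3125]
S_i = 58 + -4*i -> [58, 54, 50, 46, 42]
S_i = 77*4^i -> [77, 308, 1232, 4928, 19712]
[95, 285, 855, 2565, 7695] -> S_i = 95*3^i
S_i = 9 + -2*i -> [9, 7, 5, 3, 1]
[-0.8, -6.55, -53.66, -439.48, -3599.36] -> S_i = -0.80*8.19^i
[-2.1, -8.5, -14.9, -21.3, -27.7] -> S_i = -2.10 + -6.40*i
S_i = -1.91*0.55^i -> [-1.91, -1.05, -0.58, -0.32, -0.17]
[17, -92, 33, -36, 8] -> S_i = Random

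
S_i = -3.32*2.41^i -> [-3.32, -8.0, -19.28, -46.47, -112.0]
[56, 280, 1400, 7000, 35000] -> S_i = 56*5^i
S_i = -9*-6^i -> [-9, 54, -324, 1944, -11664]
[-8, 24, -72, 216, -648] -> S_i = -8*-3^i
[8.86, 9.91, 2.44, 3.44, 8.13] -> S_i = Random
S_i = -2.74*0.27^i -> [-2.74, -0.74, -0.2, -0.05, -0.01]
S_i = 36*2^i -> [36, 72, 144, 288, 576]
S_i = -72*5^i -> [-72, -360, -1800, -9000, -45000]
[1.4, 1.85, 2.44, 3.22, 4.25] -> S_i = 1.40*1.32^i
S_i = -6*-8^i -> [-6, 48, -384, 3072, -24576]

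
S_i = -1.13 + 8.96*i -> [-1.13, 7.83, 16.79, 25.75, 34.71]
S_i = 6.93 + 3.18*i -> [6.93, 10.11, 13.29, 16.47, 19.65]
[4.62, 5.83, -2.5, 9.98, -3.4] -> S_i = Random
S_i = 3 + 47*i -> [3, 50, 97, 144, 191]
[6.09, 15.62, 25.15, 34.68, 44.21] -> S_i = 6.09 + 9.53*i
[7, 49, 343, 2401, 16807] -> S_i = 7*7^i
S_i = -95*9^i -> [-95, -855, -7695, -69255, -623295]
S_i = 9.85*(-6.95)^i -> [9.85, -68.46, 475.78, -3306.67, 22981.35]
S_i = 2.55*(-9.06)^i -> [2.55, -23.1, 209.31, -1896.38, 17181.18]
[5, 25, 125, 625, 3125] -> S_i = 5*5^i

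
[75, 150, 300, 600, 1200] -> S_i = 75*2^i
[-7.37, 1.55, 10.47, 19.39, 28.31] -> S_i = -7.37 + 8.92*i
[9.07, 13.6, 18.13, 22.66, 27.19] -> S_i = 9.07 + 4.53*i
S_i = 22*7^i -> [22, 154, 1078, 7546, 52822]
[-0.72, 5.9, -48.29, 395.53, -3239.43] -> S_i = -0.72*(-8.19)^i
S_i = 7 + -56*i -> [7, -49, -105, -161, -217]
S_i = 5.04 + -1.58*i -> [5.04, 3.46, 1.88, 0.3, -1.28]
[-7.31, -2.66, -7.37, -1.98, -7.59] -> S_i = Random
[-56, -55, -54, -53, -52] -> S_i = -56 + 1*i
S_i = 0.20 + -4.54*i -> [0.2, -4.34, -8.88, -13.42, -17.96]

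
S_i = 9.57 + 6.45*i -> [9.57, 16.02, 22.47, 28.92, 35.37]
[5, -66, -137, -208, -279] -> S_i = 5 + -71*i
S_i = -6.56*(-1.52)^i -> [-6.56, 9.97, -15.16, 23.04, -35.02]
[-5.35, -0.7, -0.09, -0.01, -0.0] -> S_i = -5.35*0.13^i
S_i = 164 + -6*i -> [164, 158, 152, 146, 140]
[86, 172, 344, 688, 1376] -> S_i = 86*2^i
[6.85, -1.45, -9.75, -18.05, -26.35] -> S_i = 6.85 + -8.30*i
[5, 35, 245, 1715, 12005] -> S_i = 5*7^i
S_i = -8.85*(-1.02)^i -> [-8.85, 9.03, -9.21, 9.39, -9.58]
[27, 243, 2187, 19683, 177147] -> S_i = 27*9^i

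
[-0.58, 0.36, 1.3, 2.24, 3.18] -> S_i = -0.58 + 0.94*i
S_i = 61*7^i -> [61, 427, 2989, 20923, 146461]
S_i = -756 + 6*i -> [-756, -750, -744, -738, -732]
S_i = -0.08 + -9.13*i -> [-0.08, -9.21, -18.34, -27.47, -36.6]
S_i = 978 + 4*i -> [978, 982, 986, 990, 994]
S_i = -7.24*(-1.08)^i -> [-7.24, 7.82, -8.44, 9.12, -9.85]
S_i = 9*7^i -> [9, 63, 441, 3087, 21609]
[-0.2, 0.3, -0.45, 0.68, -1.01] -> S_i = -0.20*(-1.50)^i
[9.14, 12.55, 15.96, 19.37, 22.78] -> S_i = 9.14 + 3.41*i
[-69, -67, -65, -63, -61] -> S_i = -69 + 2*i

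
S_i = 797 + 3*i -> [797, 800, 803, 806, 809]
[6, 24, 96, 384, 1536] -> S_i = 6*4^i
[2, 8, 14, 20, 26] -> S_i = 2 + 6*i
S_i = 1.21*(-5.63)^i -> [1.21, -6.81, 38.35, -215.93, 1215.68]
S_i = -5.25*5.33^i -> [-5.25, -27.98, -149.15, -794.95, -4237.09]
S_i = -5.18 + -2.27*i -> [-5.18, -7.45, -9.72, -11.99, -14.26]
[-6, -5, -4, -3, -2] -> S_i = -6 + 1*i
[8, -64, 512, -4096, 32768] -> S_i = 8*-8^i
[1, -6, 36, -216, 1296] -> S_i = 1*-6^i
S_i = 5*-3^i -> [5, -15, 45, -135, 405]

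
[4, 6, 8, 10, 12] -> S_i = 4 + 2*i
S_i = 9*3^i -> [9, 27, 81, 243, 729]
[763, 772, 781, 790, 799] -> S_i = 763 + 9*i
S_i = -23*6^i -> [-23, -138, -828, -4968, -29808]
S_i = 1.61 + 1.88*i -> [1.61, 3.49, 5.37, 7.25, 9.13]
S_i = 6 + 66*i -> [6, 72, 138, 204, 270]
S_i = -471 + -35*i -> [-471, -506, -541, -576, -611]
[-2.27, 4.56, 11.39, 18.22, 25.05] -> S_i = -2.27 + 6.83*i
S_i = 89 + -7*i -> [89, 82, 75, 68, 61]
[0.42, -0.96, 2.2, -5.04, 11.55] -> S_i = 0.42*(-2.29)^i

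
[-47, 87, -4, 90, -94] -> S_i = Random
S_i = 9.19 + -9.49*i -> [9.19, -0.3, -9.79, -19.28, -28.77]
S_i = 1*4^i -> [1, 4, 16, 64, 256]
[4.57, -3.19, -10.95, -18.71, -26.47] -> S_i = 4.57 + -7.76*i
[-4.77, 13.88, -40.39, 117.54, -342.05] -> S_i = -4.77*(-2.91)^i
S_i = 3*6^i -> [3, 18, 108, 648, 3888]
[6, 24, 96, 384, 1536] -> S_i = 6*4^i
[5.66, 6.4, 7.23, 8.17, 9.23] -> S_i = 5.66*1.13^i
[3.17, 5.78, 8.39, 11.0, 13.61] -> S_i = 3.17 + 2.61*i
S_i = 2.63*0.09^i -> [2.63, 0.24, 0.02, 0.0, 0.0]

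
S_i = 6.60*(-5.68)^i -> [6.6, -37.49, 212.93, -1209.45, 6869.69]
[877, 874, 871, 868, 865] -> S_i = 877 + -3*i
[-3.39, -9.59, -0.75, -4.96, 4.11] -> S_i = Random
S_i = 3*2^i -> [3, 6, 12, 24, 48]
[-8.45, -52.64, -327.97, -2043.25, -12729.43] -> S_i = -8.45*6.23^i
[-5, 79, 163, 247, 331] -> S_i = -5 + 84*i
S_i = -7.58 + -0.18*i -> [-7.58, -7.76, -7.94, -8.12, -8.3]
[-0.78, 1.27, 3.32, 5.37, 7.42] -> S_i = -0.78 + 2.05*i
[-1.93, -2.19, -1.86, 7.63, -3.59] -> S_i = Random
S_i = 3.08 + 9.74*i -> [3.08, 12.82, 22.56, 32.3, 42.04]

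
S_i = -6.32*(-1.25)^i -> [-6.32, 7.9, -9.88, 12.34, -15.43]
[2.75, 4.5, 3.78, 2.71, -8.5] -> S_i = Random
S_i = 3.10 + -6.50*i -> [3.1, -3.4, -9.9, -16.4, -22.9]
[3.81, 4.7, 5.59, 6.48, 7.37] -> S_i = 3.81 + 0.89*i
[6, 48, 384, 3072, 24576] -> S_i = 6*8^i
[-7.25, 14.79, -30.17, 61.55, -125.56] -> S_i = -7.25*(-2.04)^i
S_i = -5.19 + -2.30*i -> [-5.19, -7.49, -9.79, -12.09, -14.39]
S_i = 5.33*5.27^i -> [5.33, 28.09, 148.03, 780.12, 4111.21]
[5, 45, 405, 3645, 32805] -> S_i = 5*9^i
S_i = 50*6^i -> [50, 300, 1800, 10800, 64800]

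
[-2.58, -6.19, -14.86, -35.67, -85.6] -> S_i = -2.58*2.40^i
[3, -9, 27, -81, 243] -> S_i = 3*-3^i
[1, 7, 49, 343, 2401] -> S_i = 1*7^i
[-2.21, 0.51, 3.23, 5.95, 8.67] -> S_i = -2.21 + 2.72*i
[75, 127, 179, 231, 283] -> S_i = 75 + 52*i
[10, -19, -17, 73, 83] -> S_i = Random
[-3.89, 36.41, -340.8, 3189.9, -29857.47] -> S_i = -3.89*(-9.36)^i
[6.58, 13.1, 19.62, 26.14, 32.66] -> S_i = 6.58 + 6.52*i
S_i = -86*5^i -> [-86, -430, -2150, -10750, -53750]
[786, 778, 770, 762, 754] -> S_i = 786 + -8*i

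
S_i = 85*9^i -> [85, 765, 6885, 61965, 557685]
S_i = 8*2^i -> [8, 16, 32, 64, 128]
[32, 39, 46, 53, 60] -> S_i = 32 + 7*i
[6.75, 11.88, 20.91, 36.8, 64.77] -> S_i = 6.75*1.76^i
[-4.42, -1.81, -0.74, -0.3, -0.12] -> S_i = -4.42*0.41^i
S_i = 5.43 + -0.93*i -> [5.43, 4.5, 3.57, 2.64, 1.71]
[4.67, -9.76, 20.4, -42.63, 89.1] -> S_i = 4.67*(-2.09)^i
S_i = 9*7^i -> [9, 63, 441, 3087, 21609]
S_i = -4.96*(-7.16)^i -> [-4.96, 35.51, -254.28, 1820.63, -13035.68]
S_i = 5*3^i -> [5, 15, 45, 135, 405]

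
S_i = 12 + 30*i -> [12, 42, 72, 102, 132]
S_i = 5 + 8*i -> [5, 13, 21, 29, 37]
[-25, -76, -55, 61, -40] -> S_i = Random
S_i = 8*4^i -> [8, 32, 128, 512, 2048]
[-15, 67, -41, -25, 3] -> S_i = Random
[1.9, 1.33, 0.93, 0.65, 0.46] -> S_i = 1.90*0.70^i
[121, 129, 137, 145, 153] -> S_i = 121 + 8*i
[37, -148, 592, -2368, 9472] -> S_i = 37*-4^i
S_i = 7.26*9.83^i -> [7.26, 71.37, 701.53, 6896.0, 67787.67]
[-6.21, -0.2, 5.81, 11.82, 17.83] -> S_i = -6.21 + 6.01*i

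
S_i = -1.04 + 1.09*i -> [-1.04, 0.05, 1.14, 2.23, 3.32]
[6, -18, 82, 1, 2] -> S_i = Random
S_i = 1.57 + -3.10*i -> [1.57, -1.53, -4.63, -7.73, -10.83]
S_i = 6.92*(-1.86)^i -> [6.92, -12.87, 23.94, -44.53, 82.82]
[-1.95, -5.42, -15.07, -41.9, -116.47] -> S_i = -1.95*2.78^i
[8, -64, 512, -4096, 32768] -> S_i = 8*-8^i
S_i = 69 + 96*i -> [69, 165, 261, 357, 453]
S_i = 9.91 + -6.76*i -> [9.91, 3.15, -3.61, -10.37, -17.13]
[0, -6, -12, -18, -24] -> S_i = 0 + -6*i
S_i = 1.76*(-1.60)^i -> [1.76, -2.82, 4.51, -7.21, 11.53]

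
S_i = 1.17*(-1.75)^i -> [1.17, -2.05, 3.58, -6.27, 10.97]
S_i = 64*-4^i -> [64, -256, 1024, -4096, 16384]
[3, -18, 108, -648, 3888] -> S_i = 3*-6^i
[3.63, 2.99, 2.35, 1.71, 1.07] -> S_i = 3.63 + -0.64*i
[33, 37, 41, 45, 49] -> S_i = 33 + 4*i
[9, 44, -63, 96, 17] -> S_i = Random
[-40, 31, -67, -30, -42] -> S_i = Random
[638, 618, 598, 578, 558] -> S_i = 638 + -20*i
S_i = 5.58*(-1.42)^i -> [5.58, -7.92, 11.25, -15.98, 22.69]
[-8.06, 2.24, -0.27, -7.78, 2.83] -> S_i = Random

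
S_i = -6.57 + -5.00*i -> [-6.57, -11.57, -16.57, -21.57, -26.57]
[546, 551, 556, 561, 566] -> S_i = 546 + 5*i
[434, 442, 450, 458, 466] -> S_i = 434 + 8*i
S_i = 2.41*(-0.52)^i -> [2.41, -1.25, 0.65, -0.34, 0.18]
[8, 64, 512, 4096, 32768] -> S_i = 8*8^i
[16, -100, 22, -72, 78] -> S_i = Random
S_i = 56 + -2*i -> [56, 54, 52, 50, 48]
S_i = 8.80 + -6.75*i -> [8.8, 2.05, -4.7, -11.45, -18.2]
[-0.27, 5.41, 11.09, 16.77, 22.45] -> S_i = -0.27 + 5.68*i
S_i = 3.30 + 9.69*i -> [3.3, 12.99, 22.68, 32.37, 42.06]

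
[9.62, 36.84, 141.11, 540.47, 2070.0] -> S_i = 9.62*3.83^i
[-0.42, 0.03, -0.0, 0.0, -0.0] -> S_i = -0.42*(-0.07)^i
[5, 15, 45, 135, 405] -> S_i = 5*3^i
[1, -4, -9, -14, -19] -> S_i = 1 + -5*i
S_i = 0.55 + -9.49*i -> [0.55, -8.94, -18.43, -27.92, -37.41]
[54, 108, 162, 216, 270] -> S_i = 54 + 54*i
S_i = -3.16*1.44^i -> [-3.16, -4.55, -6.55, -9.44, -13.59]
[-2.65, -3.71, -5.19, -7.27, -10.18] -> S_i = -2.65*1.40^i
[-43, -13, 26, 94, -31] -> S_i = Random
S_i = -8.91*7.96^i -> [-8.91, -70.92, -564.55, -4493.83, -35770.91]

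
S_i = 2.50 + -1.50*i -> [2.5, 1.0, -0.5, -2.0, -3.5]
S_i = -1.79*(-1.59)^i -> [-1.79, 2.85, -4.53, 7.2, -11.44]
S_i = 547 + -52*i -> [547, 495, 443, 391, 339]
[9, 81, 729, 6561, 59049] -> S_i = 9*9^i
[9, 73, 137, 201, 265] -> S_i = 9 + 64*i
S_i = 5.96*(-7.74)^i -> [5.96, -46.13, 357.05, -2763.56, 21389.97]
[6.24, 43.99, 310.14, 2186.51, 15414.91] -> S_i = 6.24*7.05^i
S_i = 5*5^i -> [5, 25, 125, 625, 3125]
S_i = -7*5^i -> [-7, -35, -175, -875, -4375]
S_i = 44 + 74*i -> [44, 118, 192, 266, 340]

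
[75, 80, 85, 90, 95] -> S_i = 75 + 5*i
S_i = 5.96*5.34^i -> [5.96, 31.83, 169.95, 907.55, 4846.31]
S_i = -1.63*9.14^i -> [-1.63, -14.9, -136.17, -1244.59, -11375.55]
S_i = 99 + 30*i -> [99, 129, 159, 189, 219]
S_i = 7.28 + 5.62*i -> [7.28, 12.9, 18.52, 24.14, 29.76]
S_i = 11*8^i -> [11, 88, 704, 5632, 45056]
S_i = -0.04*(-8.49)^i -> [-0.04, 0.34, -2.88, 24.48, -207.82]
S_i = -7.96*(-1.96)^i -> [-7.96, 15.6, -30.58, 59.94, -117.47]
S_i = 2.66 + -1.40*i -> [2.66, 1.26, -0.14, -1.54, -2.94]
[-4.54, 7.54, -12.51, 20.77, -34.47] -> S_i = -4.54*(-1.66)^i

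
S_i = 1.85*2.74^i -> [1.85, 5.07, 13.89, 38.06, 104.27]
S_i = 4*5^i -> [4, 20, 100, 500, 2500]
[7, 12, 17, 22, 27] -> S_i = 7 + 5*i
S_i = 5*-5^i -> [5, -25, 125, -625, 3125]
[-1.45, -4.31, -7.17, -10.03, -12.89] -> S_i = -1.45 + -2.86*i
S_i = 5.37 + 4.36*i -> [5.37, 9.73, 14.09, 18.45, 22.81]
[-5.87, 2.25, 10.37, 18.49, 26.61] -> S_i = -5.87 + 8.12*i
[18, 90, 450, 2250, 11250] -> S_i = 18*5^i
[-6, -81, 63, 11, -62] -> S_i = Random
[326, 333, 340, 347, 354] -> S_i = 326 + 7*i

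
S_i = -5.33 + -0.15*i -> [-5.33, -5.48, -5.63, -5.78, -5.93]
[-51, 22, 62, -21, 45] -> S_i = Random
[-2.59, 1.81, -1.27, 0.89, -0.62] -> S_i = -2.59*(-0.70)^i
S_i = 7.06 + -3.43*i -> [7.06, 3.63, 0.2, -3.23, -6.66]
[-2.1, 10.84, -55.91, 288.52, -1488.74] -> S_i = -2.10*(-5.16)^i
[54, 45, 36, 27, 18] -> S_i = 54 + -9*i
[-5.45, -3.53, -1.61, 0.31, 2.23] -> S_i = -5.45 + 1.92*i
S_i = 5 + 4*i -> [5, 9, 13, 17, 21]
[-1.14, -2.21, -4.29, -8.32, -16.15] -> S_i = -1.14*1.94^i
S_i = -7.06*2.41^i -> [-7.06, -17.01, -41.01, -98.82, -238.16]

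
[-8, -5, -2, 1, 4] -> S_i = -8 + 3*i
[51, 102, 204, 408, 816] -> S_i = 51*2^i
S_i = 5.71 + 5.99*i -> [5.71, 11.7, 17.69, 23.68, 29.67]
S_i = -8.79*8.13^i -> [-8.79, -71.46, -580.99, -4723.46, -38401.75]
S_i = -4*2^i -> [-4, -8, -16, -32, -64]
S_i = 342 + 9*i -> [342, 351, 360, 369, 378]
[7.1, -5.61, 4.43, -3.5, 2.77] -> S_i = 7.10*(-0.79)^i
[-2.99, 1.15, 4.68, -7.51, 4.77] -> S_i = Random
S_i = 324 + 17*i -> [324, 341, 358, 375, 392]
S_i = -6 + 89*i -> [-6, 83, 172, 261, 350]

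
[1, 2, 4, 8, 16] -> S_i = 1*2^i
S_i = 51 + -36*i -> [51, 15, -21, -57, -93]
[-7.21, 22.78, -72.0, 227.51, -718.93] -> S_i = -7.21*(-3.16)^i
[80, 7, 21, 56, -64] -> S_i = Random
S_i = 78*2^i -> [78, 156, 312, 624, 1248]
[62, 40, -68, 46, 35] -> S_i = Random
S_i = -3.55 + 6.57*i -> [-3.55, 3.02, 9.59, 16.16, 22.73]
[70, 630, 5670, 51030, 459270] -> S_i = 70*9^i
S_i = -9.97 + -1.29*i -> [-9.97, -11.26, -12.55, -13.84, -15.13]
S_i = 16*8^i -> [16, 128, 1024, 8192, 65536]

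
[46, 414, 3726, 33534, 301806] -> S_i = 46*9^i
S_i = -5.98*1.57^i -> [-5.98, -9.39, -14.74, -23.14, -36.33]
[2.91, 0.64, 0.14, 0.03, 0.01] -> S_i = 2.91*0.22^i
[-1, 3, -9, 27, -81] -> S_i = -1*-3^i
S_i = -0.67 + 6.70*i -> [-0.67, 6.03, 12.73, 19.43, 26.13]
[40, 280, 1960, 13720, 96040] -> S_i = 40*7^i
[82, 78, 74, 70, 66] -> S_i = 82 + -4*i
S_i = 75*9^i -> [75, 675, 6075, 54675, 492075]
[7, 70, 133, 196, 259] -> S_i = 7 + 63*i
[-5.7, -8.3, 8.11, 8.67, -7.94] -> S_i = Random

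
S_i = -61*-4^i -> [-61, 244, -976, 3904, -15616]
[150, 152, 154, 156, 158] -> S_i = 150 + 2*i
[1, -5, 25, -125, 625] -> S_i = 1*-5^i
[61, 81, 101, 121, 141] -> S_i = 61 + 20*i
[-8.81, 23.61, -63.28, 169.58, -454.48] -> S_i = -8.81*(-2.68)^i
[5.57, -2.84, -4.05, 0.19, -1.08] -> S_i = Random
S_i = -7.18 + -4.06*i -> [-7.18, -11.24, -15.3, -19.36, -23.42]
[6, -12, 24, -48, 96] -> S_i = 6*-2^i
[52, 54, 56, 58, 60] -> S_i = 52 + 2*i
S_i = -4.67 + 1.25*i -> [-4.67, -3.42, -2.17, -0.92, 0.33]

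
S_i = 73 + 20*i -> [73, 93, 113, 133, 153]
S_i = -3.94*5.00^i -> [-3.94, -19.7, -98.5, -492.5, -2462.5]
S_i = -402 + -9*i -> [-402, -411, -420, -429, -438]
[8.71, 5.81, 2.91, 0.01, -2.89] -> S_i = 8.71 + -2.90*i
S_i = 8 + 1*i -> [8, 9, 10, 11, 12]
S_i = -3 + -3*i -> [-3, -6, -9, -12, -15]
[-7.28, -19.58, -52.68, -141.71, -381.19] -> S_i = -7.28*2.69^i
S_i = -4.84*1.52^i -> [-4.84, -7.36, -11.18, -17.0, -25.84]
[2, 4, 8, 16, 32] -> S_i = 2*2^i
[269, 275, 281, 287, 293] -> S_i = 269 + 6*i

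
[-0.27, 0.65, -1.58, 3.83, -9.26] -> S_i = -0.27*(-2.42)^i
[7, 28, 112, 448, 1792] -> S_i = 7*4^i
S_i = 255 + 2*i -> [255, 257, 259, 261, 263]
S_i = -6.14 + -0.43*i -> [-6.14, -6.57, -7.0, -7.43, -7.86]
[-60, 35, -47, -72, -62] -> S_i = Random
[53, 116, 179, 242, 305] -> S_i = 53 + 63*i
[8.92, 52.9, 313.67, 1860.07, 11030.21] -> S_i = 8.92*5.93^i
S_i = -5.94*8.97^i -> [-5.94, -53.28, -477.94, -4287.1, -38455.3]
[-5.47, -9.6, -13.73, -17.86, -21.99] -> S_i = -5.47 + -4.13*i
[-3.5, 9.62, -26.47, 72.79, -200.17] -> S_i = -3.50*(-2.75)^i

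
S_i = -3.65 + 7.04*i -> [-3.65, 3.39, 10.43, 17.47, 24.51]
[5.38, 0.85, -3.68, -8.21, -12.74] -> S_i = 5.38 + -4.53*i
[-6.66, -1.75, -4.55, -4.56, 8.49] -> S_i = Random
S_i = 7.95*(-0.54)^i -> [7.95, -4.29, 2.32, -1.25, 0.68]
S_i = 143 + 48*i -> [143, 191, 239, 287, 335]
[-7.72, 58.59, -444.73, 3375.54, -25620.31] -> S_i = -7.72*(-7.59)^i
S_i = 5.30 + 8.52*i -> [5.3, 13.82, 22.34, 30.86, 39.38]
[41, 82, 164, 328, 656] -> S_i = 41*2^i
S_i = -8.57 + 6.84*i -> [-8.57, -1.73, 5.11, 11.95, 18.79]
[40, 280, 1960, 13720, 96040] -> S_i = 40*7^i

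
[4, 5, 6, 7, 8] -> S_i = 4 + 1*i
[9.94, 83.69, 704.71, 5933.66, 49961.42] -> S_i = 9.94*8.42^i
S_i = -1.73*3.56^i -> [-1.73, -6.16, -21.93, -78.05, -277.87]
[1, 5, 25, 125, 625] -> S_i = 1*5^i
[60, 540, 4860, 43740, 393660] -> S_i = 60*9^i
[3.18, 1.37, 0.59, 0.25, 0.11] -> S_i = 3.18*0.43^i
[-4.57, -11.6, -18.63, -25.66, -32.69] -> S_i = -4.57 + -7.03*i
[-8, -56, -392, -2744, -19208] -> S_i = -8*7^i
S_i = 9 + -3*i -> [9, 6, 3, 0, -3]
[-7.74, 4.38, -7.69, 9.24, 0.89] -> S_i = Random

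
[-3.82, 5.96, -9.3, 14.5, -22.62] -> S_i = -3.82*(-1.56)^i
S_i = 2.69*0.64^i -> [2.69, 1.72, 1.1, 0.71, 0.45]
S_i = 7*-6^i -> [7, -42, 252, -1512, 9072]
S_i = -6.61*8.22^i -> [-6.61, -54.33, -446.63, -3671.27, -30177.88]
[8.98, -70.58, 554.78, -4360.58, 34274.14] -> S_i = 8.98*(-7.86)^i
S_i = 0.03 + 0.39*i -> [0.03, 0.42, 0.81, 1.2, 1.59]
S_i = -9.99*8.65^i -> [-9.99, -86.41, -747.48, -6465.67, -55928.08]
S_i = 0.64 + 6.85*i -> [0.64, 7.49, 14.34, 21.19, 28.04]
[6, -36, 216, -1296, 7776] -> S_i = 6*-6^i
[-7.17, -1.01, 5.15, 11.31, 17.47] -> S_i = -7.17 + 6.16*i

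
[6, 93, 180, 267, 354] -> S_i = 6 + 87*i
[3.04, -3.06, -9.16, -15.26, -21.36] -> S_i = 3.04 + -6.10*i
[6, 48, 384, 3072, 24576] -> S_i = 6*8^i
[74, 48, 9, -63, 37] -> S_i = Random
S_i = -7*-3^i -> [-7, 21, -63, 189, -567]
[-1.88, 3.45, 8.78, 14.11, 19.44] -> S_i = -1.88 + 5.33*i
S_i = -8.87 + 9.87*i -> [-8.87, 1.0, 10.87, 20.74, 30.61]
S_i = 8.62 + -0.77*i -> [8.62, 7.85, 7.08, 6.31, 5.54]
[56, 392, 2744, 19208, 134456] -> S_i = 56*7^i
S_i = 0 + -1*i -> [0, -1, -2, -3, -4]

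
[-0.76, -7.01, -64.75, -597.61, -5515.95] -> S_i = -0.76*9.23^i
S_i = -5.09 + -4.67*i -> [-5.09, -9.76, -14.43, -19.1, -23.77]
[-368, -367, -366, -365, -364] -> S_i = -368 + 1*i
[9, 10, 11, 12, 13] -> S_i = 9 + 1*i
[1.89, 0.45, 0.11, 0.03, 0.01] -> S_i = 1.89*0.24^i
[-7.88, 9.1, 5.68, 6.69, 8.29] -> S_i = Random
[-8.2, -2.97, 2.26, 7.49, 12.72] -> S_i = -8.20 + 5.23*i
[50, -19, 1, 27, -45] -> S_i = Random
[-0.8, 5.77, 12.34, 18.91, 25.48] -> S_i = -0.80 + 6.57*i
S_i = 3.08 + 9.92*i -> [3.08, 13.0, 22.92, 32.84, 42.76]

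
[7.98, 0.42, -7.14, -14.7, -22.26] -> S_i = 7.98 + -7.56*i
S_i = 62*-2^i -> [62, -124, 248, -496, 992]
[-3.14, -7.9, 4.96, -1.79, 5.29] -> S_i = Random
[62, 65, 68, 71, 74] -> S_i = 62 + 3*i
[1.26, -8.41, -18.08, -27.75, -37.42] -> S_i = 1.26 + -9.67*i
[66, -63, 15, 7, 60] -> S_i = Random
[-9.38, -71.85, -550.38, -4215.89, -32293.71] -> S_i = -9.38*7.66^i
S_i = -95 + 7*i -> [-95, -88, -81, -74, -67]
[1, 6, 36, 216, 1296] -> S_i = 1*6^i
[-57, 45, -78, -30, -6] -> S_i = Random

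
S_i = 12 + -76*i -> [12, -64, -140, -216, -292]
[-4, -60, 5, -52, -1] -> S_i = Random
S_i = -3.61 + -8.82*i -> [-3.61, -12.43, -21.25, -30.07, -38.89]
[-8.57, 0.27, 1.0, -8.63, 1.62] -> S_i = Random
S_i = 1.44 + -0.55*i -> [1.44, 0.89, 0.34, -0.21, -0.76]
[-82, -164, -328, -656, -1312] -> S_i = -82*2^i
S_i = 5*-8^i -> [5, -40, 320, -2560, 20480]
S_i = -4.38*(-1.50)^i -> [-4.38, 6.57, -9.86, 14.78, -22.17]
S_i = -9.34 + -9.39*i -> [-9.34, -18.73, -28.12, -37.51, -46.9]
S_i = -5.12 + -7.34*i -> [-5.12, -12.46, -19.8, -27.14, -34.48]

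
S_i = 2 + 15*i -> [2, 17, 32, 47, 62]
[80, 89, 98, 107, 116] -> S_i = 80 + 9*i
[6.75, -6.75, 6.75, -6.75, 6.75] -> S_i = 6.75*(-1.00)^i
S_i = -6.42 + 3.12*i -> [-6.42, -3.3, -0.18, 2.94, 6.06]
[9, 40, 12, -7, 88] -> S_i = Random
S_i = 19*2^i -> [19, 38, 76, 152, 304]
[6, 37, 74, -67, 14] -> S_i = Random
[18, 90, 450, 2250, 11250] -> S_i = 18*5^i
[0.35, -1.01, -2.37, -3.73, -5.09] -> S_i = 0.35 + -1.36*i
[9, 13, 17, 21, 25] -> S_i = 9 + 4*i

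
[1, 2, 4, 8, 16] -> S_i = 1*2^i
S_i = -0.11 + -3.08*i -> [-0.11, -3.19, -6.27, -9.35, -12.43]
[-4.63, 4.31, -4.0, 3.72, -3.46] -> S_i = -4.63*(-0.93)^i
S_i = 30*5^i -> [30, 150, 750, 3750, 18750]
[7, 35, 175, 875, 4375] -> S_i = 7*5^i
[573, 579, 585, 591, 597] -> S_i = 573 + 6*i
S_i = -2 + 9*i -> [-2, 7, 16, 25, 34]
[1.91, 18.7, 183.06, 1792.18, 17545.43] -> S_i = 1.91*9.79^i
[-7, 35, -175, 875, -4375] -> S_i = -7*-5^i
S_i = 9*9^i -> [9, 81, 729, 6561, 59049]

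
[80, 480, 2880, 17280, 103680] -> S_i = 80*6^i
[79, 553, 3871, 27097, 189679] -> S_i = 79*7^i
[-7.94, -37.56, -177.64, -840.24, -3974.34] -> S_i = -7.94*4.73^i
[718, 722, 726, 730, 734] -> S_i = 718 + 4*i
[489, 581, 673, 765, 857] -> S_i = 489 + 92*i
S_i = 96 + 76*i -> [96, 172, 248, 324, 400]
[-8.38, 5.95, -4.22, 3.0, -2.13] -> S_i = -8.38*(-0.71)^i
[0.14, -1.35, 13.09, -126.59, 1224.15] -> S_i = 0.14*(-9.67)^i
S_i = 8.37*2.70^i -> [8.37, 22.6, 61.02, 164.75, 444.82]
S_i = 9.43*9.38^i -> [9.43, 88.45, 829.69, 7782.52, 73000.03]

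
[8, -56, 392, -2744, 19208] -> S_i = 8*-7^i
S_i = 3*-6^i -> [3, -18, 108, -648, 3888]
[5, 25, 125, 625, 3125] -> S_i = 5*5^i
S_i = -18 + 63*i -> [-18, 45, 108, 171, 234]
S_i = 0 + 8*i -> [0, 8, 16, 24, 32]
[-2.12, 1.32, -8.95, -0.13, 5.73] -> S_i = Random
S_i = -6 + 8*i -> [-6, 2, 10, 18, 26]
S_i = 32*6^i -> [32, 192, 1152, 6912, 41472]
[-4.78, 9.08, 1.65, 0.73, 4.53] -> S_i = Random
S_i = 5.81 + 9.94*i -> [5.81, 15.75, 25.69, 35.63, 45.57]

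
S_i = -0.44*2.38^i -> [-0.44, -1.05, -2.49, -5.93, -14.12]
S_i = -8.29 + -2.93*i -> [-8.29, -11.22, -14.15, -17.08, -20.01]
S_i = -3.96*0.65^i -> [-3.96, -2.57, -1.67, -1.09, -0.71]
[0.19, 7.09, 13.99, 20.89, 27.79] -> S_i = 0.19 + 6.90*i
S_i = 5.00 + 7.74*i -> [5.0, 12.74, 20.48, 28.22, 35.96]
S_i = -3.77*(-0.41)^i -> [-3.77, 1.55, -0.63, 0.26, -0.11]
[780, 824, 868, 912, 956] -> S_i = 780 + 44*i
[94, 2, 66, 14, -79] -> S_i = Random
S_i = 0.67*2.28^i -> [0.67, 1.53, 3.48, 7.94, 18.11]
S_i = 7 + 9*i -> [7, 16, 25, 34, 43]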